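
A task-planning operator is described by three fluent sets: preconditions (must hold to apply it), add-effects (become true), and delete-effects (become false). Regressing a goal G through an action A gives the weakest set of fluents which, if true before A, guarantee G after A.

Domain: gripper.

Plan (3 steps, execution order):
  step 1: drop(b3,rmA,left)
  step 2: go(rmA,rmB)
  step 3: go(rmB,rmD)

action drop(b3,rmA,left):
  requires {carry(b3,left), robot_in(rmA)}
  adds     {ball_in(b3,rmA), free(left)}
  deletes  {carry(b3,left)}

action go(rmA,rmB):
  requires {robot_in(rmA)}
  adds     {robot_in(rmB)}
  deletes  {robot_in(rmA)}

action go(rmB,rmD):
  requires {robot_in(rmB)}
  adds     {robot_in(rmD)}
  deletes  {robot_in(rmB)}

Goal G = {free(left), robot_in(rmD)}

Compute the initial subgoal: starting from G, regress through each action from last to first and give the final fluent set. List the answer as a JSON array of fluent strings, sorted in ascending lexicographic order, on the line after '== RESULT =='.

Work backward from the goal:
  through step 3 (go(rmB,rmD)): drop {robot_in(rmD)}, keep {free(left)}, require {robot_in(rmB)}
    → {free(left), robot_in(rmB)}
  through step 2 (go(rmA,rmB)): drop {robot_in(rmB)}, keep {free(left)}, require {robot_in(rmA)}
    → {free(left), robot_in(rmA)}
  through step 1 (drop(b3,rmA,left)): drop {free(left)}, keep {robot_in(rmA)}, require {carry(b3,left), robot_in(rmA)}
    → {carry(b3,left), robot_in(rmA)}

== RESULT ==
["carry(b3,left)", "robot_in(rmA)"]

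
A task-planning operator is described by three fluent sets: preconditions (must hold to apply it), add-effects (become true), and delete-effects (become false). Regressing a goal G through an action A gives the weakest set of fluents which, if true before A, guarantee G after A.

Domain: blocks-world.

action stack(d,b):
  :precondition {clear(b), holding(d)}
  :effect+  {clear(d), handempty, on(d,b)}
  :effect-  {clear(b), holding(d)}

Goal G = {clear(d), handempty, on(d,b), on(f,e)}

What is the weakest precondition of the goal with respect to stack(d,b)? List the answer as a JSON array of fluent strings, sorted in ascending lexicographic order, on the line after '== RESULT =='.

Regress:
  G ∩ del = {}  (empty — regression defined)
  G \ add = {clear(d), handempty, on(d,b), on(f,e)} \ {clear(d), handempty, on(d,b)} = {on(f,e)}
  ∪ pre   = {on(f,e)} ∪ {clear(b), holding(d)}
          = {clear(b), holding(d), on(f,e)}

== RESULT ==
["clear(b)", "holding(d)", "on(f,e)"]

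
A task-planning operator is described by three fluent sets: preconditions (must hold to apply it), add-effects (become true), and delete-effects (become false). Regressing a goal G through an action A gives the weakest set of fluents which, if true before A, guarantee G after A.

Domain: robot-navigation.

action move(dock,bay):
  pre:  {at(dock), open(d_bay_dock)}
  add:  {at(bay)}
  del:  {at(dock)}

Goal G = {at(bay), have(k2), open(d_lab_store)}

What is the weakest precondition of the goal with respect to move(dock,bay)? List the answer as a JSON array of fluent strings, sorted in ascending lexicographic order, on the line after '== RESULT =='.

Compute (G \ add) ∪ pre:
  G ∩ del = {}  (empty — regression defined)
  G \ add = {at(bay), have(k2), open(d_lab_store)} \ {at(bay)} = {have(k2), open(d_lab_store)}
  ∪ pre   = {have(k2), open(d_lab_store)} ∪ {at(dock), open(d_bay_dock)}
          = {at(dock), have(k2), open(d_bay_dock), open(d_lab_store)}

== RESULT ==
["at(dock)", "have(k2)", "open(d_bay_dock)", "open(d_lab_store)"]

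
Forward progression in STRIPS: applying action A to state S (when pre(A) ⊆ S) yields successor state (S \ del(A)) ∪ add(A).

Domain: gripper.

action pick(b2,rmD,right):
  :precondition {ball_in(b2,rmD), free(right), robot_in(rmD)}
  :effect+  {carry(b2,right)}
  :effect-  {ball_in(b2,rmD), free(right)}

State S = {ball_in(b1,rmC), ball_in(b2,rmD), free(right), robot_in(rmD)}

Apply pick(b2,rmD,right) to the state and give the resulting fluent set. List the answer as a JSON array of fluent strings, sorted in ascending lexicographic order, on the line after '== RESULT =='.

Progress:
  pre ⊆ S: {ball_in(b2,rmD), free(right), robot_in(rmD)} ⊆ S  — applicable
  S \ del = {ball_in(b1,rmC), robot_in(rmD)}
  ∪ add   = {ball_in(b1,rmC), carry(b2,right), robot_in(rmD)}

== RESULT ==
["ball_in(b1,rmC)", "carry(b2,right)", "robot_in(rmD)"]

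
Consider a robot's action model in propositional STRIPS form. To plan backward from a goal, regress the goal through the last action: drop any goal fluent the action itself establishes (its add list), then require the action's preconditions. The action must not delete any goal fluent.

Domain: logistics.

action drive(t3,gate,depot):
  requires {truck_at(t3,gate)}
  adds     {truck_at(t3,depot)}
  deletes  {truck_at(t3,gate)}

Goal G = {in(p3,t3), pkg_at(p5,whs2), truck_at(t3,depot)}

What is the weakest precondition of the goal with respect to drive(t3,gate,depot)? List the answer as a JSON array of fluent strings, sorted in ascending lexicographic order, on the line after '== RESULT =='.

Compute (G \ add) ∪ pre:
  G ∩ del = {}  (empty — regression defined)
  G \ add = {in(p3,t3), pkg_at(p5,whs2), truck_at(t3,depot)} \ {truck_at(t3,depot)} = {in(p3,t3), pkg_at(p5,whs2)}
  ∪ pre   = {in(p3,t3), pkg_at(p5,whs2)} ∪ {truck_at(t3,gate)}
          = {in(p3,t3), pkg_at(p5,whs2), truck_at(t3,gate)}

== RESULT ==
["in(p3,t3)", "pkg_at(p5,whs2)", "truck_at(t3,gate)"]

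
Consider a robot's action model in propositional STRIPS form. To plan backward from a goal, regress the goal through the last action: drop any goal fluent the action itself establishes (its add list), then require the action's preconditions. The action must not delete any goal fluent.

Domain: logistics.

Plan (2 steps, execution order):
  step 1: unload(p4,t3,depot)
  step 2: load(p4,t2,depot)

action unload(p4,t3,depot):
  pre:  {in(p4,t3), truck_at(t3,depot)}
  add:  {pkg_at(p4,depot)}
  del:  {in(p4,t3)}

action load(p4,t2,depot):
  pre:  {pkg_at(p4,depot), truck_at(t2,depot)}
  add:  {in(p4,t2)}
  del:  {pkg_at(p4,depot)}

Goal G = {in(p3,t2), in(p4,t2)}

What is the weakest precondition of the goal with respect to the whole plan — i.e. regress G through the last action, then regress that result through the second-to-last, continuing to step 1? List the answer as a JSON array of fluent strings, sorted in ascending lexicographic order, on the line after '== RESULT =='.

Work backward from the goal:
  through step 2 (load(p4,t2,depot)): drop {in(p4,t2)}, keep {in(p3,t2)}, require {pkg_at(p4,depot), truck_at(t2,depot)}
    → {in(p3,t2), pkg_at(p4,depot), truck_at(t2,depot)}
  through step 1 (unload(p4,t3,depot)): drop {pkg_at(p4,depot)}, keep {in(p3,t2), truck_at(t2,depot)}, require {in(p4,t3), truck_at(t3,depot)}
    → {in(p3,t2), in(p4,t3), truck_at(t2,depot), truck_at(t3,depot)}

== RESULT ==
["in(p3,t2)", "in(p4,t3)", "truck_at(t2,depot)", "truck_at(t3,depot)"]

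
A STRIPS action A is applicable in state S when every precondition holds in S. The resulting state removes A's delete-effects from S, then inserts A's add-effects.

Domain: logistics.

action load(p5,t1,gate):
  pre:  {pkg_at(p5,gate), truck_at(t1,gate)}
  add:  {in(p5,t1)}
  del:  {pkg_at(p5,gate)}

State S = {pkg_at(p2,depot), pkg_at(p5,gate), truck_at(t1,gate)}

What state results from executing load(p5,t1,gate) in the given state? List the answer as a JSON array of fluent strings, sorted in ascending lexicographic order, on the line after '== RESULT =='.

Compute (S \ del) ∪ add:
  pre ⊆ S: {pkg_at(p5,gate), truck_at(t1,gate)} ⊆ S  — applicable
  S \ del = {pkg_at(p2,depot), truck_at(t1,gate)}
  ∪ add   = {in(p5,t1), pkg_at(p2,depot), truck_at(t1,gate)}

== RESULT ==
["in(p5,t1)", "pkg_at(p2,depot)", "truck_at(t1,gate)"]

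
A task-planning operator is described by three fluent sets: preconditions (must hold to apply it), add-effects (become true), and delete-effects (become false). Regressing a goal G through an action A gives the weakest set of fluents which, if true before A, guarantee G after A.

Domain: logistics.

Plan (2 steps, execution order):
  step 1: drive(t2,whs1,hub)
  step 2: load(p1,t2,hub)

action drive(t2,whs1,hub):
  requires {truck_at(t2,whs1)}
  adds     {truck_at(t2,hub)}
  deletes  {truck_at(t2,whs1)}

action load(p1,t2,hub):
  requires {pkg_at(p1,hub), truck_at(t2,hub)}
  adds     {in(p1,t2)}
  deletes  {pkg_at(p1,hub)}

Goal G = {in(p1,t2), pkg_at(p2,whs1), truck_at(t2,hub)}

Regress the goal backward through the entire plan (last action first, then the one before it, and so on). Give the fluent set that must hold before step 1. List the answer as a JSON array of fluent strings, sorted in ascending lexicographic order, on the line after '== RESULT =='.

Regress step by step:
  through step 2 (load(p1,t2,hub)): drop {in(p1,t2)}, keep {pkg_at(p2,whs1), truck_at(t2,hub)}, require {pkg_at(p1,hub), truck_at(t2,hub)}
    → {pkg_at(p1,hub), pkg_at(p2,whs1), truck_at(t2,hub)}
  through step 1 (drive(t2,whs1,hub)): drop {truck_at(t2,hub)}, keep {pkg_at(p1,hub), pkg_at(p2,whs1)}, require {truck_at(t2,whs1)}
    → {pkg_at(p1,hub), pkg_at(p2,whs1), truck_at(t2,whs1)}

== RESULT ==
["pkg_at(p1,hub)", "pkg_at(p2,whs1)", "truck_at(t2,whs1)"]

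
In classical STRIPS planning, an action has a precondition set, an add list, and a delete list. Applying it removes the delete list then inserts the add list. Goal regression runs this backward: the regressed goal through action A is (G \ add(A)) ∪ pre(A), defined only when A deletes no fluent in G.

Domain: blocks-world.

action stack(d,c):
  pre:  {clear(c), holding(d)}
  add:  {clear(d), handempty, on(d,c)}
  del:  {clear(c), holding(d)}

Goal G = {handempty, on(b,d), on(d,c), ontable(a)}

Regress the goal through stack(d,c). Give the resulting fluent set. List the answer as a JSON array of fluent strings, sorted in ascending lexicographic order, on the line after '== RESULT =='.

Regress:
  G ∩ del = {}  (empty — regression defined)
  G \ add = {handempty, on(b,d), on(d,c), ontable(a)} \ {clear(d), handempty, on(d,c)} = {on(b,d), ontable(a)}
  ∪ pre   = {on(b,d), ontable(a)} ∪ {clear(c), holding(d)}
          = {clear(c), holding(d), on(b,d), ontable(a)}

== RESULT ==
["clear(c)", "holding(d)", "on(b,d)", "ontable(a)"]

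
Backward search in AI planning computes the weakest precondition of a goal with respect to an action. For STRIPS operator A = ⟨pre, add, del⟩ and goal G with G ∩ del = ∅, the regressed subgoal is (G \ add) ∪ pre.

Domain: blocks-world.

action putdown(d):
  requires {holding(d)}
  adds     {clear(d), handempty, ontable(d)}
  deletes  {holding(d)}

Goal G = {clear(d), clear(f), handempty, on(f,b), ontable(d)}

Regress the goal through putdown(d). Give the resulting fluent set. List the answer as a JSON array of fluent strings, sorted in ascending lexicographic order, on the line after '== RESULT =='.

Regress:
  G ∩ del = {}  (empty — regression defined)
  G \ add = {clear(d), clear(f), handempty, on(f,b), ontable(d)} \ {clear(d), handempty, ontable(d)} = {clear(f), on(f,b)}
  ∪ pre   = {clear(f), on(f,b)} ∪ {holding(d)}
          = {clear(f), holding(d), on(f,b)}

== RESULT ==
["clear(f)", "holding(d)", "on(f,b)"]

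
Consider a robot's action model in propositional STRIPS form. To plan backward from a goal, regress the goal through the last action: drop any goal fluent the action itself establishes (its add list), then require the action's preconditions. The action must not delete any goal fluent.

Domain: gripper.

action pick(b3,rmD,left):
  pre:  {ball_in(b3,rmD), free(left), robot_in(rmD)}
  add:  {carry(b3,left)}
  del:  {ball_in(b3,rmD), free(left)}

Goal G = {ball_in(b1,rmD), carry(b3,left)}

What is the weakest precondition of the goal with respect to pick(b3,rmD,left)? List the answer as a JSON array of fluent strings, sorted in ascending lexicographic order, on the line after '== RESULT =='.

Regress:
  G ∩ del = {}  (empty — regression defined)
  G \ add = {ball_in(b1,rmD), carry(b3,left)} \ {carry(b3,left)} = {ball_in(b1,rmD)}
  ∪ pre   = {ball_in(b1,rmD)} ∪ {ball_in(b3,rmD), free(left), robot_in(rmD)}
          = {ball_in(b1,rmD), ball_in(b3,rmD), free(left), robot_in(rmD)}

== RESULT ==
["ball_in(b1,rmD)", "ball_in(b3,rmD)", "free(left)", "robot_in(rmD)"]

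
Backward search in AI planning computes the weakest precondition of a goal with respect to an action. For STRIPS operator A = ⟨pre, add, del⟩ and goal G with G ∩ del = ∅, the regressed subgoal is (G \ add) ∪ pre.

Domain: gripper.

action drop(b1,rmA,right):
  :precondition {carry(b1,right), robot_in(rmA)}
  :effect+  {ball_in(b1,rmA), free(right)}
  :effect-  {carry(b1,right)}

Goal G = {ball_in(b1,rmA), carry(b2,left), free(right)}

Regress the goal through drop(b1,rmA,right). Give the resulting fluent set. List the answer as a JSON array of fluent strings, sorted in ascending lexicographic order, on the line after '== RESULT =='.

Regress:
  G ∩ del = {}  (empty — regression defined)
  G \ add = {ball_in(b1,rmA), carry(b2,left), free(right)} \ {ball_in(b1,rmA), free(right)} = {carry(b2,left)}
  ∪ pre   = {carry(b2,left)} ∪ {carry(b1,right), robot_in(rmA)}
          = {carry(b1,right), carry(b2,left), robot_in(rmA)}

== RESULT ==
["carry(b1,right)", "carry(b2,left)", "robot_in(rmA)"]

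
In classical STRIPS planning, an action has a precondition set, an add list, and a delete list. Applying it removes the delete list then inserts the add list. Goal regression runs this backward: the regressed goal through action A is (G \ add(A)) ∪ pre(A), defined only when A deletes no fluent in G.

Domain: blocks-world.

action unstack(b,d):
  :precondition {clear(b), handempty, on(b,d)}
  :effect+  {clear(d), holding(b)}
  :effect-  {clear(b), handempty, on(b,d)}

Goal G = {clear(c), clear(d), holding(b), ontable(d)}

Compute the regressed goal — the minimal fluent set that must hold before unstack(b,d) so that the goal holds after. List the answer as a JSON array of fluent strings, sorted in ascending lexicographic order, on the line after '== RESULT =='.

Compute (G \ add) ∪ pre:
  G ∩ del = {}  (empty — regression defined)
  G \ add = {clear(c), clear(d), holding(b), ontable(d)} \ {clear(d), holding(b)} = {clear(c), ontable(d)}
  ∪ pre   = {clear(c), ontable(d)} ∪ {clear(b), handempty, on(b,d)}
          = {clear(b), clear(c), handempty, on(b,d), ontable(d)}

== RESULT ==
["clear(b)", "clear(c)", "handempty", "on(b,d)", "ontable(d)"]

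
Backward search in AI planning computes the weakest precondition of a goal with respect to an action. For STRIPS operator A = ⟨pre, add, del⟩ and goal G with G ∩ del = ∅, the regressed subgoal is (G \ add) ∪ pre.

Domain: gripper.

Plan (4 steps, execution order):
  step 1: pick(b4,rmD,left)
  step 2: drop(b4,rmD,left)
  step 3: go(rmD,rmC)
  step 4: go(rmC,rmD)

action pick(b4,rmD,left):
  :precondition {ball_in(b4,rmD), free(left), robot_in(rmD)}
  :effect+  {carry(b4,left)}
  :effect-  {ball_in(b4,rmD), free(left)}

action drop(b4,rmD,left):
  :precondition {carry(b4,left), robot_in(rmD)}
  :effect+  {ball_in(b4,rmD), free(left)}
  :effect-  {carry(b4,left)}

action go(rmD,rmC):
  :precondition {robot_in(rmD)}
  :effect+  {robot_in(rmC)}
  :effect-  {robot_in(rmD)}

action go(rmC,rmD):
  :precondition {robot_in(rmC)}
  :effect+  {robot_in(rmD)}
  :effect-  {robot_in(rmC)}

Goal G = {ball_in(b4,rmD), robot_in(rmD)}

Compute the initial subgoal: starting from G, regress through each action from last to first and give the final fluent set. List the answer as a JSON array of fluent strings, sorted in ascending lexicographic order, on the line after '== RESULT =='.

Work backward from the goal:
  through step 4 (go(rmC,rmD)): drop {robot_in(rmD)}, keep {ball_in(b4,rmD)}, require {robot_in(rmC)}
    → {ball_in(b4,rmD), robot_in(rmC)}
  through step 3 (go(rmD,rmC)): drop {robot_in(rmC)}, keep {ball_in(b4,rmD)}, require {robot_in(rmD)}
    → {ball_in(b4,rmD), robot_in(rmD)}
  through step 2 (drop(b4,rmD,left)): drop {ball_in(b4,rmD)}, keep {robot_in(rmD)}, require {carry(b4,left), robot_in(rmD)}
    → {carry(b4,left), robot_in(rmD)}
  through step 1 (pick(b4,rmD,left)): drop {carry(b4,left)}, keep {robot_in(rmD)}, require {ball_in(b4,rmD), free(left), robot_in(rmD)}
    → {ball_in(b4,rmD), free(left), robot_in(rmD)}

== RESULT ==
["ball_in(b4,rmD)", "free(left)", "robot_in(rmD)"]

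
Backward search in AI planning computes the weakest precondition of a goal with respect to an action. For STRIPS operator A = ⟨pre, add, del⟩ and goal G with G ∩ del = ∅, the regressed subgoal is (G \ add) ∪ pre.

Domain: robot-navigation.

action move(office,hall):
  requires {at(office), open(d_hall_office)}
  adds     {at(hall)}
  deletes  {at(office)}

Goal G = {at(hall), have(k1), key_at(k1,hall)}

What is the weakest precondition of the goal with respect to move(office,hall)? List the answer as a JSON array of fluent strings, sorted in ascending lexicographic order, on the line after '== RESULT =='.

Compute (G \ add) ∪ pre:
  G ∩ del = {}  (empty — regression defined)
  G \ add = {at(hall), have(k1), key_at(k1,hall)} \ {at(hall)} = {have(k1), key_at(k1,hall)}
  ∪ pre   = {have(k1), key_at(k1,hall)} ∪ {at(office), open(d_hall_office)}
          = {at(office), have(k1), key_at(k1,hall), open(d_hall_office)}

== RESULT ==
["at(office)", "have(k1)", "key_at(k1,hall)", "open(d_hall_office)"]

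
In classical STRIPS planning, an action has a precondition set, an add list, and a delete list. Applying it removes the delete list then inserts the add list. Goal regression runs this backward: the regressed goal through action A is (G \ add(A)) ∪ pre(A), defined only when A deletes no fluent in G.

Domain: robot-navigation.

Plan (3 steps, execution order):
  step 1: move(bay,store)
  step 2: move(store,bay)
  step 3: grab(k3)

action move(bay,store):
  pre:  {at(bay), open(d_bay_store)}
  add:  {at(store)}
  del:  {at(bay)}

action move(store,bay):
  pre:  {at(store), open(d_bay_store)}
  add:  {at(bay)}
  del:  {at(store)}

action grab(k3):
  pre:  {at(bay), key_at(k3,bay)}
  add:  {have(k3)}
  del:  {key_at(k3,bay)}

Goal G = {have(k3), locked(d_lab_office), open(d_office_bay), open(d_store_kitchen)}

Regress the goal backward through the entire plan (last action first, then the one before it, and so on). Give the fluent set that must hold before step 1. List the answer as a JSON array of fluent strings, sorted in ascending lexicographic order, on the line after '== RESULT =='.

Work backward from the goal:
  through step 3 (grab(k3)): drop {have(k3)}, keep {locked(d_lab_office), open(d_office_bay), open(d_store_kitchen)}, require {at(bay), key_at(k3,bay)}
    → {at(bay), key_at(k3,bay), locked(d_lab_office), open(d_office_bay), open(d_store_kitchen)}
  through step 2 (move(store,bay)): drop {at(bay)}, keep {key_at(k3,bay), locked(d_lab_office), open(d_office_bay), open(d_store_kitchen)}, require {at(store), open(d_bay_store)}
    → {at(store), key_at(k3,bay), locked(d_lab_office), open(d_bay_store), open(d_office_bay), open(d_store_kitchen)}
  through step 1 (move(bay,store)): drop {at(store)}, keep {key_at(k3,bay), locked(d_lab_office), open(d_bay_store), open(d_office_bay), open(d_store_kitchen)}, require {at(bay), open(d_bay_store)}
    → {at(bay), key_at(k3,bay), locked(d_lab_office), open(d_bay_store), open(d_office_bay), open(d_store_kitchen)}

== RESULT ==
["at(bay)", "key_at(k3,bay)", "locked(d_lab_office)", "open(d_bay_store)", "open(d_office_bay)", "open(d_store_kitchen)"]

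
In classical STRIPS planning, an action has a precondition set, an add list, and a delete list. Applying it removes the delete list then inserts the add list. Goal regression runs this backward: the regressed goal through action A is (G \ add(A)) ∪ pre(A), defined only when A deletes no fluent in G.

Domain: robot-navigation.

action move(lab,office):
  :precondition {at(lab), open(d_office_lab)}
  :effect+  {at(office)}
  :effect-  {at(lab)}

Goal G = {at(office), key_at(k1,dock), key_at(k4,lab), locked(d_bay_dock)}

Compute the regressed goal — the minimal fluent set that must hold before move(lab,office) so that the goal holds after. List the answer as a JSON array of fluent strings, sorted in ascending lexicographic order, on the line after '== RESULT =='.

Compute (G \ add) ∪ pre:
  G ∩ del = {}  (empty — regression defined)
  G \ add = {at(office), key_at(k1,dock), key_at(k4,lab), locked(d_bay_dock)} \ {at(office)} = {key_at(k1,dock), key_at(k4,lab), locked(d_bay_dock)}
  ∪ pre   = {key_at(k1,dock), key_at(k4,lab), locked(d_bay_dock)} ∪ {at(lab), open(d_office_lab)}
          = {at(lab), key_at(k1,dock), key_at(k4,lab), locked(d_bay_dock), open(d_office_lab)}

== RESULT ==
["at(lab)", "key_at(k1,dock)", "key_at(k4,lab)", "locked(d_bay_dock)", "open(d_office_lab)"]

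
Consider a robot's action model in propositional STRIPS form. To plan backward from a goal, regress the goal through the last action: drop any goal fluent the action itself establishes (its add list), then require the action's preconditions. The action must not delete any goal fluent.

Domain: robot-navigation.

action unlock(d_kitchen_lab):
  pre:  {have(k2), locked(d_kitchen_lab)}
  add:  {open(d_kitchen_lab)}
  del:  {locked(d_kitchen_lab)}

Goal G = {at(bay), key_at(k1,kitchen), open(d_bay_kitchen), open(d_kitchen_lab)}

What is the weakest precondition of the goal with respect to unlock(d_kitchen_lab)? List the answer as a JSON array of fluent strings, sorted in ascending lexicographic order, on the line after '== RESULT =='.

Compute (G \ add) ∪ pre:
  G ∩ del = {}  (empty — regression defined)
  G \ add = {at(bay), key_at(k1,kitchen), open(d_bay_kitchen), open(d_kitchen_lab)} \ {open(d_kitchen_lab)} = {at(bay), key_at(k1,kitchen), open(d_bay_kitchen)}
  ∪ pre   = {at(bay), key_at(k1,kitchen), open(d_bay_kitchen)} ∪ {have(k2), locked(d_kitchen_lab)}
          = {at(bay), have(k2), key_at(k1,kitchen), locked(d_kitchen_lab), open(d_bay_kitchen)}

== RESULT ==
["at(bay)", "have(k2)", "key_at(k1,kitchen)", "locked(d_kitchen_lab)", "open(d_bay_kitchen)"]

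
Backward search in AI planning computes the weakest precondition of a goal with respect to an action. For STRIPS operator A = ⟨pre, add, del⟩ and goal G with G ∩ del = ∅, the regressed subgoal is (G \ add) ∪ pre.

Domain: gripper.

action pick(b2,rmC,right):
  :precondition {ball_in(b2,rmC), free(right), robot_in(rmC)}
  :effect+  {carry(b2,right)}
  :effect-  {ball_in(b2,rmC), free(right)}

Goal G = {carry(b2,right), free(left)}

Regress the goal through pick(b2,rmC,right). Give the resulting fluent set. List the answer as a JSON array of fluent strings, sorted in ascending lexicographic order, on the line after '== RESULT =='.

Regress:
  G ∩ del = {}  (empty — regression defined)
  G \ add = {carry(b2,right), free(left)} \ {carry(b2,right)} = {free(left)}
  ∪ pre   = {free(left)} ∪ {ball_in(b2,rmC), free(right), robot_in(rmC)}
          = {ball_in(b2,rmC), free(left), free(right), robot_in(rmC)}

== RESULT ==
["ball_in(b2,rmC)", "free(left)", "free(right)", "robot_in(rmC)"]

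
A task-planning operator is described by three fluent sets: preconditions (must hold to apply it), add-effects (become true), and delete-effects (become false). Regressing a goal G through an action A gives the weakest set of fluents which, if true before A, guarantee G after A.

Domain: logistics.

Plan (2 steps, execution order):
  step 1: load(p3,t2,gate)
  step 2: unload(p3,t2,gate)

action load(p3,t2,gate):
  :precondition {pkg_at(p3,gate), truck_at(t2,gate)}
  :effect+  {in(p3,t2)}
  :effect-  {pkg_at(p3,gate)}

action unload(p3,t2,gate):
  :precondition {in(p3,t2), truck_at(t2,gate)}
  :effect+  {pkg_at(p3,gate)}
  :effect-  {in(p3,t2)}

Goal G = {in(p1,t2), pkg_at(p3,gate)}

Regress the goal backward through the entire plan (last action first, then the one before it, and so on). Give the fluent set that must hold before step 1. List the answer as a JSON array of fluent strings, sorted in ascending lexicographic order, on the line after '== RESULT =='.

Work backward from the goal:
  through step 2 (unload(p3,t2,gate)): drop {pkg_at(p3,gate)}, keep {in(p1,t2)}, require {in(p3,t2), truck_at(t2,gate)}
    → {in(p1,t2), in(p3,t2), truck_at(t2,gate)}
  through step 1 (load(p3,t2,gate)): drop {in(p3,t2)}, keep {in(p1,t2), truck_at(t2,gate)}, require {pkg_at(p3,gate), truck_at(t2,gate)}
    → {in(p1,t2), pkg_at(p3,gate), truck_at(t2,gate)}

== RESULT ==
["in(p1,t2)", "pkg_at(p3,gate)", "truck_at(t2,gate)"]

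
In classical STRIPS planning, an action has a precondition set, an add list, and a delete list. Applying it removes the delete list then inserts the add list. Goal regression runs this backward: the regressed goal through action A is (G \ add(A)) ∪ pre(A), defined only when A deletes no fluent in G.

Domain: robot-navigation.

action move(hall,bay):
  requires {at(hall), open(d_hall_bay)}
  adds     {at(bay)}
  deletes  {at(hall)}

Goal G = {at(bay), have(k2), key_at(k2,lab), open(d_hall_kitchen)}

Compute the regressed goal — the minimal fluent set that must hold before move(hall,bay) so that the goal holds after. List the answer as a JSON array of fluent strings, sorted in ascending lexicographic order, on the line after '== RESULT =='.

Compute (G \ add) ∪ pre:
  G ∩ del = {}  (empty — regression defined)
  G \ add = {at(bay), have(k2), key_at(k2,lab), open(d_hall_kitchen)} \ {at(bay)} = {have(k2), key_at(k2,lab), open(d_hall_kitchen)}
  ∪ pre   = {have(k2), key_at(k2,lab), open(d_hall_kitchen)} ∪ {at(hall), open(d_hall_bay)}
          = {at(hall), have(k2), key_at(k2,lab), open(d_hall_bay), open(d_hall_kitchen)}

== RESULT ==
["at(hall)", "have(k2)", "key_at(k2,lab)", "open(d_hall_bay)", "open(d_hall_kitchen)"]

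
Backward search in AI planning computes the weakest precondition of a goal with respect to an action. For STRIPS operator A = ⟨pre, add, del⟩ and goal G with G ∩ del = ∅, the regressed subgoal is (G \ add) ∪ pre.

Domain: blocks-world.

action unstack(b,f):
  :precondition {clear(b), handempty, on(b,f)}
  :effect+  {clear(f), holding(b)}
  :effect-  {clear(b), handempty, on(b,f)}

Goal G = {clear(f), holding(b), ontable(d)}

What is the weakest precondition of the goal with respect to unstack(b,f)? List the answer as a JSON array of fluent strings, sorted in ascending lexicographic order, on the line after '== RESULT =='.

Regress:
  G ∩ del = {}  (empty — regression defined)
  G \ add = {clear(f), holding(b), ontable(d)} \ {clear(f), holding(b)} = {ontable(d)}
  ∪ pre   = {ontable(d)} ∪ {clear(b), handempty, on(b,f)}
          = {clear(b), handempty, on(b,f), ontable(d)}

== RESULT ==
["clear(b)", "handempty", "on(b,f)", "ontable(d)"]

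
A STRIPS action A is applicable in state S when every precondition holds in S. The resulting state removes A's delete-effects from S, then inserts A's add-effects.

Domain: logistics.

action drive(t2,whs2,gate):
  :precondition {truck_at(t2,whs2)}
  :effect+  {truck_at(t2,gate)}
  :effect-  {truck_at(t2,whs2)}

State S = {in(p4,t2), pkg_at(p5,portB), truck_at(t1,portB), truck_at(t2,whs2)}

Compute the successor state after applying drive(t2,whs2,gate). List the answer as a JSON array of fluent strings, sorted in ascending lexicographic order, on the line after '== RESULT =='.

Compute (S \ del) ∪ add:
  pre ⊆ S: {truck_at(t2,whs2)} ⊆ S  — applicable
  S \ del = {in(p4,t2), pkg_at(p5,portB), truck_at(t1,portB)}
  ∪ add   = {in(p4,t2), pkg_at(p5,portB), truck_at(t1,portB), truck_at(t2,gate)}

== RESULT ==
["in(p4,t2)", "pkg_at(p5,portB)", "truck_at(t1,portB)", "truck_at(t2,gate)"]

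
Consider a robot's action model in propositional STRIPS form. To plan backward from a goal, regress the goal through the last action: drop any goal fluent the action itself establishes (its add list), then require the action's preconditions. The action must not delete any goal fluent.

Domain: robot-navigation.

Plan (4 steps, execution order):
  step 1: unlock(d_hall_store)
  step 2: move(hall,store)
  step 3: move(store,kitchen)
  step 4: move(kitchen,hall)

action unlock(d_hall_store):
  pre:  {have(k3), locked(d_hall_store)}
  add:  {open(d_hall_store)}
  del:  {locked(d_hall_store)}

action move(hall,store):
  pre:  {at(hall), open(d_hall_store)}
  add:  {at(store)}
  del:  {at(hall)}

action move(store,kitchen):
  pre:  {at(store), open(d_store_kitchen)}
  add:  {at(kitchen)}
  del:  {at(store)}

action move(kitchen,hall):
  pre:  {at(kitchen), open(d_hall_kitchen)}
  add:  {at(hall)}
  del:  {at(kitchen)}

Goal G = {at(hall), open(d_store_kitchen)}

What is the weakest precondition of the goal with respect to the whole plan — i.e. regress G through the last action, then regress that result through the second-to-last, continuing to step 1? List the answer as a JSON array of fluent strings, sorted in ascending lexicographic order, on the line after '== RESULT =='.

Work backward from the goal:
  through step 4 (move(kitchen,hall)): drop {at(hall)}, keep {open(d_store_kitchen)}, require {at(kitchen), open(d_hall_kitchen)}
    → {at(kitchen), open(d_hall_kitchen), open(d_store_kitchen)}
  through step 3 (move(store,kitchen)): drop {at(kitchen)}, keep {open(d_hall_kitchen), open(d_store_kitchen)}, require {at(store), open(d_store_kitchen)}
    → {at(store), open(d_hall_kitchen), open(d_store_kitchen)}
  through step 2 (move(hall,store)): drop {at(store)}, keep {open(d_hall_kitchen), open(d_store_kitchen)}, require {at(hall), open(d_hall_store)}
    → {at(hall), open(d_hall_kitchen), open(d_hall_store), open(d_store_kitchen)}
  through step 1 (unlock(d_hall_store)): drop {open(d_hall_store)}, keep {at(hall), open(d_hall_kitchen), open(d_store_kitchen)}, require {have(k3), locked(d_hall_store)}
    → {at(hall), have(k3), locked(d_hall_store), open(d_hall_kitchen), open(d_store_kitchen)}

== RESULT ==
["at(hall)", "have(k3)", "locked(d_hall_store)", "open(d_hall_kitchen)", "open(d_store_kitchen)"]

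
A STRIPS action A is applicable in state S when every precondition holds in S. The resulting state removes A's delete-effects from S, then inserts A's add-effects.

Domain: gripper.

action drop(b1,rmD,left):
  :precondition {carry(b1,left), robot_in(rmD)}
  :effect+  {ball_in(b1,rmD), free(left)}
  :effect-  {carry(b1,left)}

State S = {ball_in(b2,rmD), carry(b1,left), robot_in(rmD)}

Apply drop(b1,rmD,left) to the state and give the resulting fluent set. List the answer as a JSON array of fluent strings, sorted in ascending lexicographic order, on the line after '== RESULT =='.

Compute (S \ del) ∪ add:
  pre ⊆ S: {carry(b1,left), robot_in(rmD)} ⊆ S  — applicable
  S \ del = {ball_in(b2,rmD), robot_in(rmD)}
  ∪ add   = {ball_in(b1,rmD), ball_in(b2,rmD), free(left), robot_in(rmD)}

== RESULT ==
["ball_in(b1,rmD)", "ball_in(b2,rmD)", "free(left)", "robot_in(rmD)"]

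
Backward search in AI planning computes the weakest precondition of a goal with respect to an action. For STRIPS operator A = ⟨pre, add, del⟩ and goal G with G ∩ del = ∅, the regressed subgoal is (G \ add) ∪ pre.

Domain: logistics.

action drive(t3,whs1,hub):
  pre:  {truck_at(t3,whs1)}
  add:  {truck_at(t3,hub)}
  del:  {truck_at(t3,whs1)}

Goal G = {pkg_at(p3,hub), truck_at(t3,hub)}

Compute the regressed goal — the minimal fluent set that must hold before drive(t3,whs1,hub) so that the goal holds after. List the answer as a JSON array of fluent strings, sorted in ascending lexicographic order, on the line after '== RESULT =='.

Compute (G \ add) ∪ pre:
  G ∩ del = {}  (empty — regression defined)
  G \ add = {pkg_at(p3,hub), truck_at(t3,hub)} \ {truck_at(t3,hub)} = {pkg_at(p3,hub)}
  ∪ pre   = {pkg_at(p3,hub)} ∪ {truck_at(t3,whs1)}
          = {pkg_at(p3,hub), truck_at(t3,whs1)}

== RESULT ==
["pkg_at(p3,hub)", "truck_at(t3,whs1)"]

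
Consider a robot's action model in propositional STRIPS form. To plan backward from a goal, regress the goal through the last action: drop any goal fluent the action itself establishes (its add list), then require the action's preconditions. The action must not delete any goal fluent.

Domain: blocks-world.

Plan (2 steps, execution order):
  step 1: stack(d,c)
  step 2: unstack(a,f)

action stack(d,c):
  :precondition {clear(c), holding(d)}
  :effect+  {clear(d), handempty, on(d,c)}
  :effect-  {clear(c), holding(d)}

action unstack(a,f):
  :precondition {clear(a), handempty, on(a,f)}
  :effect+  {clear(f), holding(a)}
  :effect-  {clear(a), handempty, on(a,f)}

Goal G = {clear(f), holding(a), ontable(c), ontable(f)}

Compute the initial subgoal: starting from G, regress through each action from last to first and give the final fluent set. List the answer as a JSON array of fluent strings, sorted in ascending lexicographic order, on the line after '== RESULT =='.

Regress step by step:
  through step 2 (unstack(a,f)): drop {clear(f), holding(a)}, keep {ontable(c), ontable(f)}, require {clear(a), handempty, on(a,f)}
    → {clear(a), handempty, on(a,f), ontable(c), ontable(f)}
  through step 1 (stack(d,c)): drop {handempty}, keep {clear(a), on(a,f), ontable(c), ontable(f)}, require {clear(c), holding(d)}
    → {clear(a), clear(c), holding(d), on(a,f), ontable(c), ontable(f)}

== RESULT ==
["clear(a)", "clear(c)", "holding(d)", "on(a,f)", "ontable(c)", "ontable(f)"]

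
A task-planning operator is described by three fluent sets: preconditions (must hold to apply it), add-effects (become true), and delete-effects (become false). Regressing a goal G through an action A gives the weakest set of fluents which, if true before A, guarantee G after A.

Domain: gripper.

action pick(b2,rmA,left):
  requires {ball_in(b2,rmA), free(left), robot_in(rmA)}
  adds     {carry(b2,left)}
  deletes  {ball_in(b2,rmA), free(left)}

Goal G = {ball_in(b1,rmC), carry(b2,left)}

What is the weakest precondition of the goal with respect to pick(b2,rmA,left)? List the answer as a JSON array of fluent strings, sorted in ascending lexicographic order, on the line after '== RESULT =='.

Compute (G \ add) ∪ pre:
  G ∩ del = {}  (empty — regression defined)
  G \ add = {ball_in(b1,rmC), carry(b2,left)} \ {carry(b2,left)} = {ball_in(b1,rmC)}
  ∪ pre   = {ball_in(b1,rmC)} ∪ {ball_in(b2,rmA), free(left), robot_in(rmA)}
          = {ball_in(b1,rmC), ball_in(b2,rmA), free(left), robot_in(rmA)}

== RESULT ==
["ball_in(b1,rmC)", "ball_in(b2,rmA)", "free(left)", "robot_in(rmA)"]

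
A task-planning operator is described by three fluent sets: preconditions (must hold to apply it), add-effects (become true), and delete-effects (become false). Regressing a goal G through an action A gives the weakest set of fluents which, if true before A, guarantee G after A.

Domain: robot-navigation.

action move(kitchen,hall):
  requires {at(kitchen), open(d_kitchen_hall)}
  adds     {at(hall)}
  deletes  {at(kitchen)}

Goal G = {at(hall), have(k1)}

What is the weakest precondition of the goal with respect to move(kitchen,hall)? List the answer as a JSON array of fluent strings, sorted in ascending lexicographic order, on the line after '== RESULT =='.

Compute (G \ add) ∪ pre:
  G ∩ del = {}  (empty — regression defined)
  G \ add = {at(hall), have(k1)} \ {at(hall)} = {have(k1)}
  ∪ pre   = {have(k1)} ∪ {at(kitchen), open(d_kitchen_hall)}
          = {at(kitchen), have(k1), open(d_kitchen_hall)}

== RESULT ==
["at(kitchen)", "have(k1)", "open(d_kitchen_hall)"]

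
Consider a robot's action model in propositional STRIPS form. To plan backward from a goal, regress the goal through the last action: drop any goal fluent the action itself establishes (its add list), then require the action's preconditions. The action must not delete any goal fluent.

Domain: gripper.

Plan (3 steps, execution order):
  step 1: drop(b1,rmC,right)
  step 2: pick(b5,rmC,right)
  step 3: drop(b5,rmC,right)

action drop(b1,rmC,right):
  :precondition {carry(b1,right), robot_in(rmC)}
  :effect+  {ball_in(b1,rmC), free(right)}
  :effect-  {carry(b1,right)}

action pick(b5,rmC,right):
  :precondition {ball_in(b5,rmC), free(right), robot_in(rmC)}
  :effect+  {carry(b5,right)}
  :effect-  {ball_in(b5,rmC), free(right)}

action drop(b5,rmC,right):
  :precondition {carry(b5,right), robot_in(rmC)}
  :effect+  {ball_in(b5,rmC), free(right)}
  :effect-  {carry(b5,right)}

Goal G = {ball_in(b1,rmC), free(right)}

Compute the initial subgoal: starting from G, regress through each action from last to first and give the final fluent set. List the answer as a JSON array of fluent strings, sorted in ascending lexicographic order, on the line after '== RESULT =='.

Work backward from the goal:
  through step 3 (drop(b5,rmC,right)): drop {free(right)}, keep {ball_in(b1,rmC)}, require {carry(b5,right), robot_in(rmC)}
    → {ball_in(b1,rmC), carry(b5,right), robot_in(rmC)}
  through step 2 (pick(b5,rmC,right)): drop {carry(b5,right)}, keep {ball_in(b1,rmC), robot_in(rmC)}, require {ball_in(b5,rmC), free(right), robot_in(rmC)}
    → {ball_in(b1,rmC), ball_in(b5,rmC), free(right), robot_in(rmC)}
  through step 1 (drop(b1,rmC,right)): drop {ball_in(b1,rmC), free(right)}, keep {ball_in(b5,rmC), robot_in(rmC)}, require {carry(b1,right), robot_in(rmC)}
    → {ball_in(b5,rmC), carry(b1,right), robot_in(rmC)}

== RESULT ==
["ball_in(b5,rmC)", "carry(b1,right)", "robot_in(rmC)"]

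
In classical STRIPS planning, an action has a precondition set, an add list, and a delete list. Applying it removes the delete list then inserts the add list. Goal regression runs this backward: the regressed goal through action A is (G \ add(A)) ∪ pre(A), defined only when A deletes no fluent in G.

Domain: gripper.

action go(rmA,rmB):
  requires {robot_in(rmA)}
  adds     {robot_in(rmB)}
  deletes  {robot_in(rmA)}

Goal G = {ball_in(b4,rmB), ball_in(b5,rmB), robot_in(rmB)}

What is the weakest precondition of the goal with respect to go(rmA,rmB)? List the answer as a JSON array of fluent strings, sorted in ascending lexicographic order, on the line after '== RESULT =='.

Regress:
  G ∩ del = {}  (empty — regression defined)
  G \ add = {ball_in(b4,rmB), ball_in(b5,rmB), robot_in(rmB)} \ {robot_in(rmB)} = {ball_in(b4,rmB), ball_in(b5,rmB)}
  ∪ pre   = {ball_in(b4,rmB), ball_in(b5,rmB)} ∪ {robot_in(rmA)}
          = {ball_in(b4,rmB), ball_in(b5,rmB), robot_in(rmA)}

== RESULT ==
["ball_in(b4,rmB)", "ball_in(b5,rmB)", "robot_in(rmA)"]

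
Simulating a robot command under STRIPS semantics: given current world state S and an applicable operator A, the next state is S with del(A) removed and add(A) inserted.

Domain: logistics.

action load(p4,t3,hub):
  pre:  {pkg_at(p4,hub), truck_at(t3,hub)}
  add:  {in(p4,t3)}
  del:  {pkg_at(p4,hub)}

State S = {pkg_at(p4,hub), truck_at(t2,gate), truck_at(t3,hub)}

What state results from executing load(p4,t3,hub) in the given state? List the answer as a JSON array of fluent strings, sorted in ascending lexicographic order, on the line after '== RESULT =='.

Progress:
  pre ⊆ S: {pkg_at(p4,hub), truck_at(t3,hub)} ⊆ S  — applicable
  S \ del = {truck_at(t2,gate), truck_at(t3,hub)}
  ∪ add   = {in(p4,t3), truck_at(t2,gate), truck_at(t3,hub)}

== RESULT ==
["in(p4,t3)", "truck_at(t2,gate)", "truck_at(t3,hub)"]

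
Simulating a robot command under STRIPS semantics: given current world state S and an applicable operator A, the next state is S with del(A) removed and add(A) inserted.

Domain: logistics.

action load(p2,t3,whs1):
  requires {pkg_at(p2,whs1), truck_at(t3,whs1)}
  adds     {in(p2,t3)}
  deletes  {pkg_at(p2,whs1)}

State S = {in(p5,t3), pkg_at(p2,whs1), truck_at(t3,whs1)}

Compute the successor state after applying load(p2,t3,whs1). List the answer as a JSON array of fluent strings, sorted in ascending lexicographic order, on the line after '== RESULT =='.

Progress:
  pre ⊆ S: {pkg_at(p2,whs1), truck_at(t3,whs1)} ⊆ S  — applicable
  S \ del = {in(p5,t3), truck_at(t3,whs1)}
  ∪ add   = {in(p2,t3), in(p5,t3), truck_at(t3,whs1)}

== RESULT ==
["in(p2,t3)", "in(p5,t3)", "truck_at(t3,whs1)"]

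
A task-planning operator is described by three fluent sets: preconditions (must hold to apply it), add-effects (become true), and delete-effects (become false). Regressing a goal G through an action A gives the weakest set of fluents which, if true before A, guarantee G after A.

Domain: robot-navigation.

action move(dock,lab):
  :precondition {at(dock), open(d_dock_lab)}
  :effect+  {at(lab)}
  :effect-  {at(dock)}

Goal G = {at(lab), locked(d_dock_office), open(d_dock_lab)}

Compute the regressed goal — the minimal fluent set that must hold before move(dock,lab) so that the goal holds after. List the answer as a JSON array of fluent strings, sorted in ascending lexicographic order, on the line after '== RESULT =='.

Compute (G \ add) ∪ pre:
  G ∩ del = {}  (empty — regression defined)
  G \ add = {at(lab), locked(d_dock_office), open(d_dock_lab)} \ {at(lab)} = {locked(d_dock_office), open(d_dock_lab)}
  ∪ pre   = {locked(d_dock_office), open(d_dock_lab)} ∪ {at(dock), open(d_dock_lab)}
          = {at(dock), locked(d_dock_office), open(d_dock_lab)}

== RESULT ==
["at(dock)", "locked(d_dock_office)", "open(d_dock_lab)"]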